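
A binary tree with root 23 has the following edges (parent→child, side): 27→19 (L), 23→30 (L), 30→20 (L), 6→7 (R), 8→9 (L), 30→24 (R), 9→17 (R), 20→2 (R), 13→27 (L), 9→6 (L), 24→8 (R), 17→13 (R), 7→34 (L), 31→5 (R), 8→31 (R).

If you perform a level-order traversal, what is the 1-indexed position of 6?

Level-order visits nodes level by level from the root, left to right within each level.
Level 0: 23
Level 1: 30
Level 2: 20, 24
Level 3: 2, 8
Level 4: 9, 31
Level 5: 6, 17, 5
Level 6: 7, 13
Level 7: 34, 27
Level 8: 19
Full level-order sequence: 23, 30, 20, 24, 2, 8, 9, 31, 6, 17, 5, 7, 13, 34, 27, 19.

9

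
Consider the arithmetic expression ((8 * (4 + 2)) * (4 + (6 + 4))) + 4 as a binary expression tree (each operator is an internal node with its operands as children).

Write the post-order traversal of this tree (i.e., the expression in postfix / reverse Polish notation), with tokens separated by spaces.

Post-order on an expression tree gives postfix notation: for each operator, emit left operand, right operand, then the operator.

8 4 2 + * 4 6 4 + + * 4 +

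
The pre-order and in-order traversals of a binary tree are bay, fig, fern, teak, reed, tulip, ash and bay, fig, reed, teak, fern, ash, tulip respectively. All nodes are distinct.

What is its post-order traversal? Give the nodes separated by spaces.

reed teak ash tulip fern fig bay

The first element of pre-order is the root; it splits in-order into left and right subtrees.
Root bay: left subtree has 0 nodes { }, right has 6 {fig, reed, teak, fern, ash, tulip}.
  Root fig: left subtree has 0 nodes { }, right has 5 {reed, teak, fern, ash, tulip}.
    Root fern: left subtree has 2 nodes {reed, teak}, right has 2 {ash, tulip}.
      Root teak: left subtree has 1 node {reed}, right has 0 { }.
      Root tulip: left subtree has 1 node {ash}, right has 0 { }.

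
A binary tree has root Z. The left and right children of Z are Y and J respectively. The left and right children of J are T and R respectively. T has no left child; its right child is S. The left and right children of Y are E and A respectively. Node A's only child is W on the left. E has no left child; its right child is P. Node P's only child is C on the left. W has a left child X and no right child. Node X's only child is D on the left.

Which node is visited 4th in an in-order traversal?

In-order visits the left subtree, then the node, then the right subtree.
At Z: go left to Y.
  At Y: go left to E.
    At E: no left child.
    Visit E.
    At E: go right to P.
      At P: go left to C.
        C is a leaf — visit C.
      Visit P.
      At P: no right child.
  Visit Y.
  At Y: go right to A.
    At A: go left to W.
      At W: go left to X.
        At X: go left to D.
          D is a leaf — visit D.
        Visit X.
        At X: no right child.
      Visit W.
      At W: no right child.
    Visit A.
    At A: no right child.
Visit Z.
At Z: go right to J.
  At J: go left to T.
    At T: no left child.
    Visit T.
    At T: go right to S.
      S is a leaf — visit S.
  Visit J.
  At J: go right to R.
    R is a leaf — visit R.
Full in-order sequence: E, C, P, Y, D, X, W, A, Z, T, S, J, R.

Y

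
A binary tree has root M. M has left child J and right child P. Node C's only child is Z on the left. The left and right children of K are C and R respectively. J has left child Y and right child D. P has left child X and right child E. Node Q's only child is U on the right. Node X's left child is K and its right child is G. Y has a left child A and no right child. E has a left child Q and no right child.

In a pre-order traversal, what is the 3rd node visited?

Y

Pre-order visits the node, then its left subtree, then its right subtree.
Visit M.
At M: go left to J.
  Visit J.
  At J: go left to Y.
    Visit Y.
    At Y: go left to A.
      A is a leaf — visit A.
    At Y: no right child.
  At J: go right to D.
    D is a leaf — visit D.
At M: go right to P.
  Visit P.
  At P: go left to X.
    Visit X.
    At X: go left to K.
      Visit K.
      At K: go left to C.
        Visit C.
        At C: go left to Z.
          Z is a leaf — visit Z.
        At C: no right child.
      At K: go right to R.
        R is a leaf — visit R.
    At X: go right to G.
      G is a leaf — visit G.
  At P: go right to E.
    Visit E.
    At E: go left to Q.
      Visit Q.
      At Q: no left child.
      At Q: go right to U.
        U is a leaf — visit U.
    At E: no right child.
Full pre-order sequence: M, J, Y, A, D, P, X, K, C, Z, R, G, E, Q, U.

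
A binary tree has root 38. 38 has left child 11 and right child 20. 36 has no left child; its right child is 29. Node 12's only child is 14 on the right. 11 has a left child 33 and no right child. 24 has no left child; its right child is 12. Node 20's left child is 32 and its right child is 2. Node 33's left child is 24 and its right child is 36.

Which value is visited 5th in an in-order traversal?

In-order visits the left subtree, then the node, then the right subtree.
At 38: go left to 11.
  At 11: go left to 33.
    At 33: go left to 24.
      At 24: no left child.
      Visit 24.
      At 24: go right to 12.
        At 12: no left child.
        Visit 12.
        At 12: go right to 14.
          14 is a leaf — visit 14.
    Visit 33.
    At 33: go right to 36.
      At 36: no left child.
      Visit 36.
      At 36: go right to 29.
        29 is a leaf — visit 29.
  Visit 11.
  At 11: no right child.
Visit 38.
At 38: go right to 20.
  At 20: go left to 32.
    32 is a leaf — visit 32.
  Visit 20.
  At 20: go right to 2.
    2 is a leaf — visit 2.
Full in-order sequence: 24, 12, 14, 33, 36, 29, 11, 38, 32, 20, 2.

36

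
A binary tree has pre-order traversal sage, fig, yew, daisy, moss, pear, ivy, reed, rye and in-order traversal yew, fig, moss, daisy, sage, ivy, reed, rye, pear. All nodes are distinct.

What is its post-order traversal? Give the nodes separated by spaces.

The first element of pre-order is the root; it splits in-order into left and right subtrees.
Root sage: left subtree has 4 nodes {yew, fig, moss, daisy}, right has 4 {ivy, reed, rye, pear}.
  Root fig: left subtree has 1 node {yew}, right has 2 {moss, daisy}.
    Root daisy: left subtree has 1 node {moss}, right has 0 { }.
  Root pear: left subtree has 3 nodes {ivy, reed, rye}, right has 0 { }.
    Root ivy: left subtree has 0 nodes { }, right has 2 {reed, rye}.
      Root reed: left subtree has 0 nodes { }, right has 1 {rye}.

yew moss daisy fig rye reed ivy pear sage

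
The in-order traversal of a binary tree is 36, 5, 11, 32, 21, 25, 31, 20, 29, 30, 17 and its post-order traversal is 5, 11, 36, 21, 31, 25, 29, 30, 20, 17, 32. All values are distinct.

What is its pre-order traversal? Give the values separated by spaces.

32 36 11 5 17 20 25 21 31 30 29

The last element of post-order is the root; it splits in-order into left and right subtrees.
Root 32: left subtree has 3 nodes {36, 5, 11}, right has 7 {21, 25, 31, 20, 29, 30, 17}.
  Root 36: left subtree has 0 nodes { }, right has 2 {5, 11}.
    Root 11: left subtree has 1 node {5}, right has 0 { }.
  Root 17: left subtree has 6 nodes {21, 25, 31, 20, 29, 30}, right has 0 { }.
    Root 20: left subtree has 3 nodes {21, 25, 31}, right has 2 {29, 30}.
      Root 25: left subtree has 1 node {21}, right has 1 {31}.
      Root 30: left subtree has 1 node {29}, right has 0 { }.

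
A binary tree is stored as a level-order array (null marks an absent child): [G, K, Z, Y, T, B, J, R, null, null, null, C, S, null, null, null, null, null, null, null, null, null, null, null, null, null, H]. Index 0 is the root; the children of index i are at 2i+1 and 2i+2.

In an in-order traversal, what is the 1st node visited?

In-order visits the left subtree, then the node, then the right subtree.
At G: go left to K.
  At K: go left to Y.
    At Y: go left to R.
      R is a leaf — visit R.
    Visit Y.
    At Y: no right child.
  Visit K.
  At K: go right to T.
    T is a leaf — visit T.
Visit G.
At G: go right to Z.
  At Z: go left to B.
    At B: go left to C.
      C is a leaf — visit C.
    Visit B.
    At B: go right to S.
      At S: no left child.
      Visit S.
      At S: go right to H.
        H is a leaf — visit H.
  Visit Z.
  At Z: go right to J.
    J is a leaf — visit J.
Full in-order sequence: R, Y, K, T, G, C, B, S, H, Z, J.

R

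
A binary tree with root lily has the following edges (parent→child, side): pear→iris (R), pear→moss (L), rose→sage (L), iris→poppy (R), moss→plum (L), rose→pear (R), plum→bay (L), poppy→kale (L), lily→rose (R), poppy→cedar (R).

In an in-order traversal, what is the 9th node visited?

In-order visits the left subtree, then the node, then the right subtree.
At lily: no left child.
Visit lily.
At lily: go right to rose.
  At rose: go left to sage.
    sage is a leaf — visit sage.
  Visit rose.
  At rose: go right to pear.
    At pear: go left to moss.
      At moss: go left to plum.
        At plum: go left to bay.
          bay is a leaf — visit bay.
        Visit plum.
        At plum: no right child.
      Visit moss.
      At moss: no right child.
    Visit pear.
    At pear: go right to iris.
      At iris: no left child.
      Visit iris.
      At iris: go right to poppy.
        At poppy: go left to kale.
          kale is a leaf — visit kale.
        Visit poppy.
        At poppy: go right to cedar.
          cedar is a leaf — visit cedar.
Full in-order sequence: lily, sage, rose, bay, plum, moss, pear, iris, kale, poppy, cedar.

kale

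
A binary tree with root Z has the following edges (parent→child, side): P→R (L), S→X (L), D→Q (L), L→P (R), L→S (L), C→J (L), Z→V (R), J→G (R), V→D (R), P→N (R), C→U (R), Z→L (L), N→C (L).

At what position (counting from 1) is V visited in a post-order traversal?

13

Post-order visits the left subtree, then the right subtree, then the node.
At Z: go left to L.
  At L: go left to S.
    At S: go left to X.
      X is a leaf — visit X.
    At S: no right child.
    Visit S.
  At L: go right to P.
    At P: go left to R.
      R is a leaf — visit R.
    At P: go right to N.
      At N: go left to C.
        At C: go left to J.
          At J: no left child.
          At J: go right to G.
            G is a leaf — visit G.
          Visit J.
        At C: go right to U.
          U is a leaf — visit U.
        Visit C.
      At N: no right child.
      Visit N.
    Visit P.
  Visit L.
At Z: go right to V.
  At V: no left child.
  At V: go right to D.
    At D: go left to Q.
      Q is a leaf — visit Q.
    At D: no right child.
    Visit D.
  Visit V.
Visit Z.
Full post-order sequence: X, S, R, G, J, U, C, N, P, L, Q, D, V, Z.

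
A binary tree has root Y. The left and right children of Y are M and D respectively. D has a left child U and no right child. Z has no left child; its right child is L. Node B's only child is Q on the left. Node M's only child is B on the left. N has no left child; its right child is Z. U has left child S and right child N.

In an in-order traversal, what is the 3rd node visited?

M

In-order visits the left subtree, then the node, then the right subtree.
At Y: go left to M.
  At M: go left to B.
    At B: go left to Q.
      Q is a leaf — visit Q.
    Visit B.
    At B: no right child.
  Visit M.
  At M: no right child.
Visit Y.
At Y: go right to D.
  At D: go left to U.
    At U: go left to S.
      S is a leaf — visit S.
    Visit U.
    At U: go right to N.
      At N: no left child.
      Visit N.
      At N: go right to Z.
        At Z: no left child.
        Visit Z.
        At Z: go right to L.
          L is a leaf — visit L.
  Visit D.
  At D: no right child.
Full in-order sequence: Q, B, M, Y, S, U, N, Z, L, D.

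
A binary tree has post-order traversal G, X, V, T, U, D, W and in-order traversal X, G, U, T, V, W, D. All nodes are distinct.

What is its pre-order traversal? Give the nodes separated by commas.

W, U, X, G, T, V, D

The last element of post-order is the root; it splits in-order into left and right subtrees.
Root W: left subtree has 5 nodes {X, G, U, T, V}, right has 1 {D}.
  Root U: left subtree has 2 nodes {X, G}, right has 2 {T, V}.
    Root X: left subtree has 0 nodes { }, right has 1 {G}.
    Root T: left subtree has 0 nodes { }, right has 1 {V}.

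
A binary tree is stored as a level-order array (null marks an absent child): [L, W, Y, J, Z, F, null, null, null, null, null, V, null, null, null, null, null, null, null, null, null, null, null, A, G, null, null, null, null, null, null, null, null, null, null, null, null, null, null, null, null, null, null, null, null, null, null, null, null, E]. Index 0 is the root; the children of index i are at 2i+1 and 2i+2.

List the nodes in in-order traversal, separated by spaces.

J W Z L A V E G F Y

In-order visits the left subtree, then the node, then the right subtree.
At L: go left to W.
  At W: go left to J.
    J is a leaf — visit J.
  Visit W.
  At W: go right to Z.
    Z is a leaf — visit Z.
Visit L.
At L: go right to Y.
  At Y: go left to F.
    At F: go left to V.
      At V: go left to A.
        A is a leaf — visit A.
      Visit V.
      At V: go right to G.
        At G: go left to E.
          E is a leaf — visit E.
        Visit G.
        At G: no right child.
    Visit F.
    At F: no right child.
  Visit Y.
  At Y: no right child.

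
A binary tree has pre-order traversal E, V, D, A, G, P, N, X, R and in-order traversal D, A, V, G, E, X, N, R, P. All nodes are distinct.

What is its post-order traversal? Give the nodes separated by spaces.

A D G V X R N P E

The first element of pre-order is the root; it splits in-order into left and right subtrees.
Root E: left subtree has 4 nodes {D, A, V, G}, right has 4 {X, N, R, P}.
  Root V: left subtree has 2 nodes {D, A}, right has 1 {G}.
    Root D: left subtree has 0 nodes { }, right has 1 {A}.
  Root P: left subtree has 3 nodes {X, N, R}, right has 0 { }.
    Root N: left subtree has 1 node {X}, right has 1 {R}.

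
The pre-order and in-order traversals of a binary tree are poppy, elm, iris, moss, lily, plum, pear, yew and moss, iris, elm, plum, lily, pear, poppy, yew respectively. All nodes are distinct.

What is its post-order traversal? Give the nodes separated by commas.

The first element of pre-order is the root; it splits in-order into left and right subtrees.
Root poppy: left subtree has 6 nodes {moss, iris, elm, plum, lily, pear}, right has 1 {yew}.
  Root elm: left subtree has 2 nodes {moss, iris}, right has 3 {plum, lily, pear}.
    Root iris: left subtree has 1 node {moss}, right has 0 { }.
    Root lily: left subtree has 1 node {plum}, right has 1 {pear}.

moss, iris, plum, pear, lily, elm, yew, poppy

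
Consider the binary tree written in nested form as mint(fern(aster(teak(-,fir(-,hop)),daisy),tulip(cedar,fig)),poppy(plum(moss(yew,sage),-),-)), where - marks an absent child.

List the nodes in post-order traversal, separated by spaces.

hop fir teak daisy aster cedar fig tulip fern yew sage moss plum poppy mint

Post-order visits the left subtree, then the right subtree, then the node.
At mint: go left to fern.
  At fern: go left to aster.
    At aster: go left to teak.
      At teak: no left child.
      At teak: go right to fir.
        At fir: no left child.
        At fir: go right to hop.
          hop is a leaf — visit hop.
        Visit fir.
      Visit teak.
    At aster: go right to daisy.
      daisy is a leaf — visit daisy.
    Visit aster.
  At fern: go right to tulip.
    At tulip: go left to cedar.
      cedar is a leaf — visit cedar.
    At tulip: go right to fig.
      fig is a leaf — visit fig.
    Visit tulip.
  Visit fern.
At mint: go right to poppy.
  At poppy: go left to plum.
    At plum: go left to moss.
      At moss: go left to yew.
        yew is a leaf — visit yew.
      At moss: go right to sage.
        sage is a leaf — visit sage.
      Visit moss.
    At plum: no right child.
    Visit plum.
  At poppy: no right child.
  Visit poppy.
Visit mint.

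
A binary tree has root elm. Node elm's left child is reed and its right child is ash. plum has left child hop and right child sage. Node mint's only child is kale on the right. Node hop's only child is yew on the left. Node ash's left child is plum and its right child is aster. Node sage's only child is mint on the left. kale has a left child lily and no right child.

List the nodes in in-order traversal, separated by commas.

reed, elm, yew, hop, plum, mint, lily, kale, sage, ash, aster

In-order visits the left subtree, then the node, then the right subtree.
At elm: go left to reed.
  reed is a leaf — visit reed.
Visit elm.
At elm: go right to ash.
  At ash: go left to plum.
    At plum: go left to hop.
      At hop: go left to yew.
        yew is a leaf — visit yew.
      Visit hop.
      At hop: no right child.
    Visit plum.
    At plum: go right to sage.
      At sage: go left to mint.
        At mint: no left child.
        Visit mint.
        At mint: go right to kale.
          At kale: go left to lily.
            lily is a leaf — visit lily.
          Visit kale.
          At kale: no right child.
      Visit sage.
      At sage: no right child.
  Visit ash.
  At ash: go right to aster.
    aster is a leaf — visit aster.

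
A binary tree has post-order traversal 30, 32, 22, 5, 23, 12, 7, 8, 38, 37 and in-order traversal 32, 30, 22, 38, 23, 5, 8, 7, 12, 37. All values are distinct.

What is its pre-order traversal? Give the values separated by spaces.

The last element of post-order is the root; it splits in-order into left and right subtrees.
Root 37: left subtree has 9 nodes {32, 30, 22, 38, 23, 5, 8, 7, 12}, right has 0 { }.
  Root 38: left subtree has 3 nodes {32, 30, 22}, right has 5 {23, 5, 8, 7, 12}.
    Root 22: left subtree has 2 nodes {32, 30}, right has 0 { }.
      Root 32: left subtree has 0 nodes { }, right has 1 {30}.
    Root 8: left subtree has 2 nodes {23, 5}, right has 2 {7, 12}.
      Root 23: left subtree has 0 nodes { }, right has 1 {5}.
      Root 7: left subtree has 0 nodes { }, right has 1 {12}.

37 38 22 32 30 8 23 5 7 12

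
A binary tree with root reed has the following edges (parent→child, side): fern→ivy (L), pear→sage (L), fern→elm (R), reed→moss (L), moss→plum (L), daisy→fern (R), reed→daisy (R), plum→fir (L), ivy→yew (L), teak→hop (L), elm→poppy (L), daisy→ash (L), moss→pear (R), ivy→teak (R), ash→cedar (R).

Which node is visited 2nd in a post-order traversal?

Post-order visits the left subtree, then the right subtree, then the node.
At reed: go left to moss.
  At moss: go left to plum.
    At plum: go left to fir.
      fir is a leaf — visit fir.
    At plum: no right child.
    Visit plum.
  At moss: go right to pear.
    At pear: go left to sage.
      sage is a leaf — visit sage.
    At pear: no right child.
    Visit pear.
  Visit moss.
At reed: go right to daisy.
  At daisy: go left to ash.
    At ash: no left child.
    At ash: go right to cedar.
      cedar is a leaf — visit cedar.
    Visit ash.
  At daisy: go right to fern.
    At fern: go left to ivy.
      At ivy: go left to yew.
        yew is a leaf — visit yew.
      At ivy: go right to teak.
        At teak: go left to hop.
          hop is a leaf — visit hop.
        At teak: no right child.
        Visit teak.
      Visit ivy.
    At fern: go right to elm.
      At elm: go left to poppy.
        poppy is a leaf — visit poppy.
      At elm: no right child.
      Visit elm.
    Visit fern.
  Visit daisy.
Visit reed.
Full post-order sequence: fir, plum, sage, pear, moss, cedar, ash, yew, hop, teak, ivy, poppy, elm, fern, daisy, reed.

plum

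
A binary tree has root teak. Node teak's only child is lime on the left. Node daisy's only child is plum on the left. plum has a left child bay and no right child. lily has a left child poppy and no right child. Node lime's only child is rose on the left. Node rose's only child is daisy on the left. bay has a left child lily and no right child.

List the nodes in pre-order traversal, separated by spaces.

Pre-order visits the node, then its left subtree, then its right subtree.
Visit teak.
At teak: go left to lime.
  Visit lime.
  At lime: go left to rose.
    Visit rose.
    At rose: go left to daisy.
      Visit daisy.
      At daisy: go left to plum.
        Visit plum.
        At plum: go left to bay.
          Visit bay.
          At bay: go left to lily.
            Visit lily.
            At lily: go left to poppy.
              poppy is a leaf — visit poppy.
            At lily: no right child.
          At bay: no right child.
        At plum: no right child.
      At daisy: no right child.
    At rose: no right child.
  At lime: no right child.
At teak: no right child.

teak lime rose daisy plum bay lily poppy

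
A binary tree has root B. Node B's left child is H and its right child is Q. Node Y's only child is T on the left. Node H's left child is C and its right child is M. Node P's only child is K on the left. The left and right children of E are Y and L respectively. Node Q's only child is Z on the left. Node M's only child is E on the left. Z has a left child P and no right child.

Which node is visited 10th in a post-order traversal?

Z

Post-order visits the left subtree, then the right subtree, then the node.
At B: go left to H.
  At H: go left to C.
    C is a leaf — visit C.
  At H: go right to M.
    At M: go left to E.
      At E: go left to Y.
        At Y: go left to T.
          T is a leaf — visit T.
        At Y: no right child.
        Visit Y.
      At E: go right to L.
        L is a leaf — visit L.
      Visit E.
    At M: no right child.
    Visit M.
  Visit H.
At B: go right to Q.
  At Q: go left to Z.
    At Z: go left to P.
      At P: go left to K.
        K is a leaf — visit K.
      At P: no right child.
      Visit P.
    At Z: no right child.
    Visit Z.
  At Q: no right child.
  Visit Q.
Visit B.
Full post-order sequence: C, T, Y, L, E, M, H, K, P, Z, Q, B.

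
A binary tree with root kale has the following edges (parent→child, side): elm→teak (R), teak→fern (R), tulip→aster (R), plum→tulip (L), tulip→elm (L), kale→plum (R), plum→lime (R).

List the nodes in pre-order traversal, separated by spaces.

Pre-order visits the node, then its left subtree, then its right subtree.
Visit kale.
At kale: no left child.
At kale: go right to plum.
  Visit plum.
  At plum: go left to tulip.
    Visit tulip.
    At tulip: go left to elm.
      Visit elm.
      At elm: no left child.
      At elm: go right to teak.
        Visit teak.
        At teak: no left child.
        At teak: go right to fern.
          fern is a leaf — visit fern.
    At tulip: go right to aster.
      aster is a leaf — visit aster.
  At plum: go right to lime.
    lime is a leaf — visit lime.

kale plum tulip elm teak fern aster lime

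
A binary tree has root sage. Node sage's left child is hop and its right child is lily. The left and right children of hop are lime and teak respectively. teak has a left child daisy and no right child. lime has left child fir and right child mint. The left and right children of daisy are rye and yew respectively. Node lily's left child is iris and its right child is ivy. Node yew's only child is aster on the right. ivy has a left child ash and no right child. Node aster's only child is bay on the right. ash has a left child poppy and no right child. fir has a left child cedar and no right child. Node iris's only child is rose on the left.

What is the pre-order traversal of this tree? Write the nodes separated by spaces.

sage hop lime fir cedar mint teak daisy rye yew aster bay lily iris rose ivy ash poppy

Pre-order visits the node, then its left subtree, then its right subtree.
Visit sage.
At sage: go left to hop.
  Visit hop.
  At hop: go left to lime.
    Visit lime.
    At lime: go left to fir.
      Visit fir.
      At fir: go left to cedar.
        cedar is a leaf — visit cedar.
      At fir: no right child.
    At lime: go right to mint.
      mint is a leaf — visit mint.
  At hop: go right to teak.
    Visit teak.
    At teak: go left to daisy.
      Visit daisy.
      At daisy: go left to rye.
        rye is a leaf — visit rye.
      At daisy: go right to yew.
        Visit yew.
        At yew: no left child.
        At yew: go right to aster.
          Visit aster.
          At aster: no left child.
          At aster: go right to bay.
            bay is a leaf — visit bay.
    At teak: no right child.
At sage: go right to lily.
  Visit lily.
  At lily: go left to iris.
    Visit iris.
    At iris: go left to rose.
      rose is a leaf — visit rose.
    At iris: no right child.
  At lily: go right to ivy.
    Visit ivy.
    At ivy: go left to ash.
      Visit ash.
      At ash: go left to poppy.
        poppy is a leaf — visit poppy.
      At ash: no right child.
    At ivy: no right child.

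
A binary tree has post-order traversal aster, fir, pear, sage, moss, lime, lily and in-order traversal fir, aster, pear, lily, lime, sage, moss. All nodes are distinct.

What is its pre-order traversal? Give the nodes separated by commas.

The last element of post-order is the root; it splits in-order into left and right subtrees.
Root lily: left subtree has 3 nodes {fir, aster, pear}, right has 3 {lime, sage, moss}.
  Root pear: left subtree has 2 nodes {fir, aster}, right has 0 { }.
    Root fir: left subtree has 0 nodes { }, right has 1 {aster}.
  Root lime: left subtree has 0 nodes { }, right has 2 {sage, moss}.
    Root moss: left subtree has 1 node {sage}, right has 0 { }.

lily, pear, fir, aster, lime, moss, sage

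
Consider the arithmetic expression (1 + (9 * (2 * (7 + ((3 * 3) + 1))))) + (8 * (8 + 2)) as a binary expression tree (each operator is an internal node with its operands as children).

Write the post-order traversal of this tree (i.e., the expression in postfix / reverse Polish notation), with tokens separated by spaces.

1 9 2 7 3 3 * 1 + + * * + 8 8 2 + * +

Post-order on an expression tree gives postfix notation: for each operator, emit left operand, right operand, then the operator.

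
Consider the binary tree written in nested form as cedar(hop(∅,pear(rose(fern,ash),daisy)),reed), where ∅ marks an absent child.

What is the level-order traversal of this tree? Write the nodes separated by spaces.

Level-order visits nodes level by level from the root, left to right within each level.
Level 0: cedar
Level 1: hop, reed
Level 2: pear
Level 3: rose, daisy
Level 4: fern, ash

cedar hop reed pear rose daisy fern ash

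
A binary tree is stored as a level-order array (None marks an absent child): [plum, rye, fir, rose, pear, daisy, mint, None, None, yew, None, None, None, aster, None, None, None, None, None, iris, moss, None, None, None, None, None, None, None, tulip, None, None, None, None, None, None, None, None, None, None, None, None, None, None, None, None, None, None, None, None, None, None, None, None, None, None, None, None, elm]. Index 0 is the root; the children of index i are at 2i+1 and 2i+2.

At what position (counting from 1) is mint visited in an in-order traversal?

13

In-order visits the left subtree, then the node, then the right subtree.
At plum: go left to rye.
  At rye: go left to rose.
    rose is a leaf — visit rose.
  Visit rye.
  At rye: go right to pear.
    At pear: go left to yew.
      At yew: go left to iris.
        iris is a leaf — visit iris.
      Visit yew.
      At yew: go right to moss.
        moss is a leaf — visit moss.
    Visit pear.
    At pear: no right child.
Visit plum.
At plum: go right to fir.
  At fir: go left to daisy.
    daisy is a leaf — visit daisy.
  Visit fir.
  At fir: go right to mint.
    At mint: go left to aster.
      At aster: no left child.
      Visit aster.
      At aster: go right to tulip.
        At tulip: go left to elm.
          elm is a leaf — visit elm.
        Visit tulip.
        At tulip: no right child.
    Visit mint.
    At mint: no right child.
Full in-order sequence: rose, rye, iris, yew, moss, pear, plum, daisy, fir, aster, elm, tulip, mint.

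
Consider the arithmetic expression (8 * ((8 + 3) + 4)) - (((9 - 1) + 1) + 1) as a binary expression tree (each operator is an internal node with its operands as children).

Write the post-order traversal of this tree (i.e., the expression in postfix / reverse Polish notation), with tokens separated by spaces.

8 8 3 + 4 + * 9 1 - 1 + 1 + -

Post-order on an expression tree gives postfix notation: for each operator, emit left operand, right operand, then the operator.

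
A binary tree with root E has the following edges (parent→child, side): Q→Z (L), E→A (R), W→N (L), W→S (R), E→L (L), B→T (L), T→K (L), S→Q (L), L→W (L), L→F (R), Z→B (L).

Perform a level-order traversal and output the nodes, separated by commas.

E, L, A, W, F, N, S, Q, Z, B, T, K

Level-order visits nodes level by level from the root, left to right within each level.
Level 0: E
Level 1: L, A
Level 2: W, F
Level 3: N, S
Level 4: Q
Level 5: Z
Level 6: B
Level 7: T
Level 8: K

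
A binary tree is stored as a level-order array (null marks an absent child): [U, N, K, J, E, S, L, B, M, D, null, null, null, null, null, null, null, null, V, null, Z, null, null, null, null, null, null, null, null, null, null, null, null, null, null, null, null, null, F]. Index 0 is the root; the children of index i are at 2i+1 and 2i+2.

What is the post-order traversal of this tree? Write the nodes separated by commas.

Post-order visits the left subtree, then the right subtree, then the node.
At U: go left to N.
  At N: go left to J.
    At J: go left to B.
      B is a leaf — visit B.
    At J: go right to M.
      At M: no left child.
      At M: go right to V.
        At V: no left child.
        At V: go right to F.
          F is a leaf — visit F.
        Visit V.
      Visit M.
    Visit J.
  At N: go right to E.
    At E: go left to D.
      At D: no left child.
      At D: go right to Z.
        Z is a leaf — visit Z.
      Visit D.
    At E: no right child.
    Visit E.
  Visit N.
At U: go right to K.
  At K: go left to S.
    S is a leaf — visit S.
  At K: go right to L.
    L is a leaf — visit L.
  Visit K.
Visit U.

B, F, V, M, J, Z, D, E, N, S, L, K, U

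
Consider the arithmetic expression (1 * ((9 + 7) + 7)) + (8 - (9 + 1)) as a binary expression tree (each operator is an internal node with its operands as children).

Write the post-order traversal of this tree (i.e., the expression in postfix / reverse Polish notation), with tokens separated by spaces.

Post-order on an expression tree gives postfix notation: for each operator, emit left operand, right operand, then the operator.

1 9 7 + 7 + * 8 9 1 + - +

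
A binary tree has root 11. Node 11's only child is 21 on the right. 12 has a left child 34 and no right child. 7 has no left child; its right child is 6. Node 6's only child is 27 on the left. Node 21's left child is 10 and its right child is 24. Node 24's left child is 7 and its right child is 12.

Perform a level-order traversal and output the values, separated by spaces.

11 21 10 24 7 12 6 34 27

Level-order visits nodes level by level from the root, left to right within each level.
Level 0: 11
Level 1: 21
Level 2: 10, 24
Level 3: 7, 12
Level 4: 6, 34
Level 5: 27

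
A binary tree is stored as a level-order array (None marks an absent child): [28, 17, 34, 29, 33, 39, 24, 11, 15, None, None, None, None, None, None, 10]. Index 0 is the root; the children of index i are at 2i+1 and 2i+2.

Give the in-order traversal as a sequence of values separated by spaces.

In-order visits the left subtree, then the node, then the right subtree.
At 28: go left to 17.
  At 17: go left to 29.
    At 29: go left to 11.
      At 11: go left to 10.
        10 is a leaf — visit 10.
      Visit 11.
      At 11: no right child.
    Visit 29.
    At 29: go right to 15.
      15 is a leaf — visit 15.
  Visit 17.
  At 17: go right to 33.
    33 is a leaf — visit 33.
Visit 28.
At 28: go right to 34.
  At 34: go left to 39.
    39 is a leaf — visit 39.
  Visit 34.
  At 34: go right to 24.
    24 is a leaf — visit 24.

10 11 29 15 17 33 28 39 34 24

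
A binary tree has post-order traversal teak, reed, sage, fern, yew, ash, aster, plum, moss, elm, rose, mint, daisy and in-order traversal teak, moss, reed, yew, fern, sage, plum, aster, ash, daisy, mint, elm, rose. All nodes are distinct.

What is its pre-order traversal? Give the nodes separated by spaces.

daisy moss teak plum yew reed fern sage aster ash mint rose elm

The last element of post-order is the root; it splits in-order into left and right subtrees.
Root daisy: left subtree has 9 nodes {teak, moss, reed, yew, fern, sage, plum, aster, ash}, right has 3 {mint, elm, rose}.
  Root moss: left subtree has 1 node {teak}, right has 7 {reed, yew, fern, sage, plum, aster, ash}.
    Root plum: left subtree has 4 nodes {reed, yew, fern, sage}, right has 2 {aster, ash}.
      Root yew: left subtree has 1 node {reed}, right has 2 {fern, sage}.
        Root fern: left subtree has 0 nodes { }, right has 1 {sage}.
      Root aster: left subtree has 0 nodes { }, right has 1 {ash}.
  Root mint: left subtree has 0 nodes { }, right has 2 {elm, rose}.
    Root rose: left subtree has 1 node {elm}, right has 0 { }.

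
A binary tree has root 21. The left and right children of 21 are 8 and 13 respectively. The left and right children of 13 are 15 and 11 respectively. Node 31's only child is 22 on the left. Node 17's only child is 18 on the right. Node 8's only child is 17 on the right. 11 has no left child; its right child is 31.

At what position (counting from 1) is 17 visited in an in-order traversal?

2

In-order visits the left subtree, then the node, then the right subtree.
At 21: go left to 8.
  At 8: no left child.
  Visit 8.
  At 8: go right to 17.
    At 17: no left child.
    Visit 17.
    At 17: go right to 18.
      18 is a leaf — visit 18.
Visit 21.
At 21: go right to 13.
  At 13: go left to 15.
    15 is a leaf — visit 15.
  Visit 13.
  At 13: go right to 11.
    At 11: no left child.
    Visit 11.
    At 11: go right to 31.
      At 31: go left to 22.
        22 is a leaf — visit 22.
      Visit 31.
      At 31: no right child.
Full in-order sequence: 8, 17, 18, 21, 15, 13, 11, 22, 31.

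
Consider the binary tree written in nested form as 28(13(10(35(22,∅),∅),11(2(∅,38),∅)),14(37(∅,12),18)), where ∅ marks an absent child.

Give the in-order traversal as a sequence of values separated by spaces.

In-order visits the left subtree, then the node, then the right subtree.
At 28: go left to 13.
  At 13: go left to 10.
    At 10: go left to 35.
      At 35: go left to 22.
        22 is a leaf — visit 22.
      Visit 35.
      At 35: no right child.
    Visit 10.
    At 10: no right child.
  Visit 13.
  At 13: go right to 11.
    At 11: go left to 2.
      At 2: no left child.
      Visit 2.
      At 2: go right to 38.
        38 is a leaf — visit 38.
    Visit 11.
    At 11: no right child.
Visit 28.
At 28: go right to 14.
  At 14: go left to 37.
    At 37: no left child.
    Visit 37.
    At 37: go right to 12.
      12 is a leaf — visit 12.
  Visit 14.
  At 14: go right to 18.
    18 is a leaf — visit 18.

22 35 10 13 2 38 11 28 37 12 14 18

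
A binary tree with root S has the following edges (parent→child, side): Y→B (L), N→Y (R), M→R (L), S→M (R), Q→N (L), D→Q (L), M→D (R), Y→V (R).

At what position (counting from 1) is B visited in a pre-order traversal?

8

Pre-order visits the node, then its left subtree, then its right subtree.
Visit S.
At S: no left child.
At S: go right to M.
  Visit M.
  At M: go left to R.
    R is a leaf — visit R.
  At M: go right to D.
    Visit D.
    At D: go left to Q.
      Visit Q.
      At Q: go left to N.
        Visit N.
        At N: no left child.
        At N: go right to Y.
          Visit Y.
          At Y: go left to B.
            B is a leaf — visit B.
          At Y: go right to V.
            V is a leaf — visit V.
      At Q: no right child.
    At D: no right child.
Full pre-order sequence: S, M, R, D, Q, N, Y, B, V.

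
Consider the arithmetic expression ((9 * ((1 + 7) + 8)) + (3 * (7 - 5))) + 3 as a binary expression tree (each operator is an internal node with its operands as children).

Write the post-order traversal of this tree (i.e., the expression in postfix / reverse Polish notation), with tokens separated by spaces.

Post-order on an expression tree gives postfix notation: for each operator, emit left operand, right operand, then the operator.

9 1 7 + 8 + * 3 7 5 - * + 3 +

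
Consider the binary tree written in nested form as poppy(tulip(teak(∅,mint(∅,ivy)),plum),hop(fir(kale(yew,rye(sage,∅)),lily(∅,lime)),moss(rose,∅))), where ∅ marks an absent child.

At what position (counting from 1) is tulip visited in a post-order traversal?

Post-order visits the left subtree, then the right subtree, then the node.
At poppy: go left to tulip.
  At tulip: go left to teak.
    At teak: no left child.
    At teak: go right to mint.
      At mint: no left child.
      At mint: go right to ivy.
        ivy is a leaf — visit ivy.
      Visit mint.
    Visit teak.
  At tulip: go right to plum.
    plum is a leaf — visit plum.
  Visit tulip.
At poppy: go right to hop.
  At hop: go left to fir.
    At fir: go left to kale.
      At kale: go left to yew.
        yew is a leaf — visit yew.
      At kale: go right to rye.
        At rye: go left to sage.
          sage is a leaf — visit sage.
        At rye: no right child.
        Visit rye.
      Visit kale.
    At fir: go right to lily.
      At lily: no left child.
      At lily: go right to lime.
        lime is a leaf — visit lime.
      Visit lily.
    Visit fir.
  At hop: go right to moss.
    At moss: go left to rose.
      rose is a leaf — visit rose.
    At moss: no right child.
    Visit moss.
  Visit hop.
Visit poppy.
Full post-order sequence: ivy, mint, teak, plum, tulip, yew, sage, rye, kale, lime, lily, fir, rose, moss, hop, poppy.

5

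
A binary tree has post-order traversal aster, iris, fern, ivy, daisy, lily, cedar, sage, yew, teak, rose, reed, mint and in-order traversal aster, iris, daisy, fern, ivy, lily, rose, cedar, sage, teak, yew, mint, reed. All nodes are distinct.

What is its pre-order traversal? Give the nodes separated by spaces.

The last element of post-order is the root; it splits in-order into left and right subtrees.
Root mint: left subtree has 11 nodes {aster, iris, daisy, fern, ivy, lily, rose, cedar, sage, teak, yew}, right has 1 {reed}.
  Root rose: left subtree has 6 nodes {aster, iris, daisy, fern, ivy, lily}, right has 4 {cedar, sage, teak, yew}.
    Root lily: left subtree has 5 nodes {aster, iris, daisy, fern, ivy}, right has 0 { }.
      Root daisy: left subtree has 2 nodes {aster, iris}, right has 2 {fern, ivy}.
        Root iris: left subtree has 1 node {aster}, right has 0 { }.
        Root ivy: left subtree has 1 node {fern}, right has 0 { }.
    Root teak: left subtree has 2 nodes {cedar, sage}, right has 1 {yew}.
      Root sage: left subtree has 1 node {cedar}, right has 0 { }.

mint rose lily daisy iris aster ivy fern teak sage cedar yew reed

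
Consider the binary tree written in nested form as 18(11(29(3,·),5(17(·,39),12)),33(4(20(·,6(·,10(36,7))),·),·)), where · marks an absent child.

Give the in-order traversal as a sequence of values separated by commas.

In-order visits the left subtree, then the node, then the right subtree.
At 18: go left to 11.
  At 11: go left to 29.
    At 29: go left to 3.
      3 is a leaf — visit 3.
    Visit 29.
    At 29: no right child.
  Visit 11.
  At 11: go right to 5.
    At 5: go left to 17.
      At 17: no left child.
      Visit 17.
      At 17: go right to 39.
        39 is a leaf — visit 39.
    Visit 5.
    At 5: go right to 12.
      12 is a leaf — visit 12.
Visit 18.
At 18: go right to 33.
  At 33: go left to 4.
    At 4: go left to 20.
      At 20: no left child.
      Visit 20.
      At 20: go right to 6.
        At 6: no left child.
        Visit 6.
        At 6: go right to 10.
          At 10: go left to 36.
            36 is a leaf — visit 36.
          Visit 10.
          At 10: go right to 7.
            7 is a leaf — visit 7.
    Visit 4.
    At 4: no right child.
  Visit 33.
  At 33: no right child.

3, 29, 11, 17, 39, 5, 12, 18, 20, 6, 36, 10, 7, 4, 33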